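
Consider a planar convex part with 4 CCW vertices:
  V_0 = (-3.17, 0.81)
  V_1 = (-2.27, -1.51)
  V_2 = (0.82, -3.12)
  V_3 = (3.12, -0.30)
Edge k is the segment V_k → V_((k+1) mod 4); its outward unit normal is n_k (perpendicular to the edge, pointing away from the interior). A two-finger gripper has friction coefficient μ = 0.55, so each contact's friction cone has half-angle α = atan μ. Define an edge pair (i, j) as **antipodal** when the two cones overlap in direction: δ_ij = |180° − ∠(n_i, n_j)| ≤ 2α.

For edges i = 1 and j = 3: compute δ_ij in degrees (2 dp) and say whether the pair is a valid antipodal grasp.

α = atan 0.55 = 28.81°;  2α = 57.62°
edge 1: e_1 = (+3.09, -1.61);  n_1 = (-0.4621, -0.8868)
edge 3: e_3 = (-6.29, +1.11);  n_3 = (+0.1738, +0.9848)
∠(n_1, n_3) = 162.49°
δ = |180° − 162.49°| = 17.51°
17.51° ≤ 2α = 57.62°  →  valid

δ = 17.51°, valid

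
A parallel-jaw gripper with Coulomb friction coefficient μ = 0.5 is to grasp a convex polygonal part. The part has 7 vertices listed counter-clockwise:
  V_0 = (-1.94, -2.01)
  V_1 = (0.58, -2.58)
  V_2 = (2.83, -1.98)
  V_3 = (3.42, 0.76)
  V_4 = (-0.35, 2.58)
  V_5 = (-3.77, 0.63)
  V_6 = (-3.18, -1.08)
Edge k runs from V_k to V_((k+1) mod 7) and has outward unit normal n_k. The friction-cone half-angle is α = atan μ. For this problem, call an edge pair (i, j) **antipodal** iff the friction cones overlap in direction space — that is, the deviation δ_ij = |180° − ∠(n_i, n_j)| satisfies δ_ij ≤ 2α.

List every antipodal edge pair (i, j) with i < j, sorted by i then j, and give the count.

count = 8; pairs: (0,3), (0,4), (1,3), (1,4), (2,4), (2,5), (3,5), (3,6)

α = atan 0.5 = 26.57°;  2α = 53.13°
n_0 = (-0.2206, -0.9754)
n_1 = (+0.2577, -0.9662)
n_2 = (+0.9776, -0.2105)
n_3 = (+0.4347, +0.9006)
n_4 = (-0.4953, +0.8687)
n_5 = (-0.9453, -0.3262)
n_6 = (-0.6000, -0.8000)
  (0,1): δ = 152.32°  ·
  (0,2): δ = 89.41°  ·
  (0,3): δ = 13.02°  ✓
  (0,4): δ = 42.44°  ✓
  (0,5): δ = 121.78°  ·
  (0,6): δ = 155.88°  ·
  (1,2): δ = 117.08°  ·
  (1,3): δ = 40.70°  ✓
  (1,4): δ = 14.76°  ✓
  (1,5): δ = 94.10°  ·
  (1,6): δ = 128.20°  ·
  (2,3): δ = 103.62°  ·
  (2,4): δ = 48.16°  ✓
  (2,5): δ = 31.19°  ✓
  (2,6): δ = 65.28°  ·
  (3,4): δ = 124.54°  ·
  (3,5): δ = 45.19°  ✓
  (3,6): δ = 11.10°  ✓
  (4,5): δ = 100.65°  ·
  (4,6): δ = 66.56°  ·
  (5,6): δ = 145.91°  ·
antipodal pairs: 8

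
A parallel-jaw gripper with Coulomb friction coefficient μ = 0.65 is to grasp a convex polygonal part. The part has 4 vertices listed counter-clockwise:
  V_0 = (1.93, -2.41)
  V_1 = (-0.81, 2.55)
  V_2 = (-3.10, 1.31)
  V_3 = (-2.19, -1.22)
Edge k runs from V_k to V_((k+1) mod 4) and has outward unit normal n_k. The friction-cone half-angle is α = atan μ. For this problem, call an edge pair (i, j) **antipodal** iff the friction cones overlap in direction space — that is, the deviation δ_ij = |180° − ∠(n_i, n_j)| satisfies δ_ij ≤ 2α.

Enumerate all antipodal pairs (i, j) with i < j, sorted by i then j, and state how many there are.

α = atan 0.65 = 33.02°;  2α = 66.05°
n_0 = (+0.8753, +0.4835)
n_1 = (-0.4762, +0.8794)
n_2 = (-0.9410, -0.3385)
n_3 = (-0.2775, -0.9607)
  (0,1): δ = 90.48°  ·
  (0,2): δ = 9.13°  ✓
  (0,3): δ = 44.97°  ✓
  (1,2): δ = 98.65°  ·
  (1,3): δ = 44.55°  ✓
  (2,3): δ = 125.89°  ·
antipodal pairs: 3

count = 3; pairs: (0,2), (0,3), (1,3)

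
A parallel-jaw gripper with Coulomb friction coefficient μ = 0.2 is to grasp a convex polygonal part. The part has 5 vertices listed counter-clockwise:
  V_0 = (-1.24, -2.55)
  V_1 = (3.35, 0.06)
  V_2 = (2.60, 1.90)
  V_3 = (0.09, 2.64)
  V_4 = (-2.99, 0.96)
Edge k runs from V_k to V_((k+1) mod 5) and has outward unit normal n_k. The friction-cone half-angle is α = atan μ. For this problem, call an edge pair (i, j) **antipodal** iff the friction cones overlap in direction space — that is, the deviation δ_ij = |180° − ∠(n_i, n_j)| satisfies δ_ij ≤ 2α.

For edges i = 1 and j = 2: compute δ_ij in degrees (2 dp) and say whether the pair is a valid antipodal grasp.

δ = 128.60°, invalid

α = atan 0.2 = 11.31°;  2α = 22.62°
edge 1: e_1 = (-0.75, +1.84);  n_1 = (+0.9260, +0.3775)
edge 2: e_2 = (-2.51, +0.74);  n_2 = (+0.2828, +0.9592)
∠(n_1, n_2) = 51.40°
δ = |180° − 51.40°| = 128.60°
128.60° > 2α = 22.62°  →  invalid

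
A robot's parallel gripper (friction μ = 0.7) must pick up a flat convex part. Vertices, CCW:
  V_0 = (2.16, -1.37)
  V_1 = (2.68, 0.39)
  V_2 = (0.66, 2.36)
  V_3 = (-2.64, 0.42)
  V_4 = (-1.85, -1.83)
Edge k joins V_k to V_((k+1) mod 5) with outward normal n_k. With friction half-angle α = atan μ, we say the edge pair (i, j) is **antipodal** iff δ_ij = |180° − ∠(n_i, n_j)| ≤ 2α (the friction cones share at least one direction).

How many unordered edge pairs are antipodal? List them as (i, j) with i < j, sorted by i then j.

α = atan 0.7 = 34.99°;  2α = 69.98°
n_0 = (+0.9590, -0.2833)
n_1 = (+0.6982, +0.7159)
n_2 = (-0.5068, +0.8621)
n_3 = (-0.9435, -0.3313)
n_4 = (+0.1140, -0.9935)
  (0,1): δ = 117.82°  ·
  (0,2): δ = 43.09°  ✓
  (0,3): δ = 35.81°  ✓
  (0,4): δ = 113.00°  ·
  (1,2): δ = 105.27°  ·
  (1,3): δ = 26.37°  ✓
  (1,4): δ = 50.83°  ✓
  (2,3): δ = 101.10°  ·
  (2,4): δ = 23.91°  ✓
  (3,4): δ = 102.80°  ·
antipodal pairs: 5

count = 5; pairs: (0,2), (0,3), (1,3), (1,4), (2,4)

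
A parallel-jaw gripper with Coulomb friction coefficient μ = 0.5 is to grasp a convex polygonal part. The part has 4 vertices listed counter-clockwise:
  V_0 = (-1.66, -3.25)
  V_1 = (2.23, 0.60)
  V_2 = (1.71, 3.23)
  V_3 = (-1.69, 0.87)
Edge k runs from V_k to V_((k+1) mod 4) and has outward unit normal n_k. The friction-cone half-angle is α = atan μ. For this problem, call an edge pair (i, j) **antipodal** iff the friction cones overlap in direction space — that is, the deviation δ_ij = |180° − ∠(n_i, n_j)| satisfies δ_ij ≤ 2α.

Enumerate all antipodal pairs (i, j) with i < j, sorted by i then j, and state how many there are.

α = atan 0.5 = 26.57°;  2α = 53.13°
n_0 = (+0.7034, -0.7108)
n_1 = (+0.9810, +0.1940)
n_2 = (-0.5702, +0.8215)
n_3 = (-1.0000, -0.0073)
  (0,1): δ = 123.52°  ·
  (0,2): δ = 9.94°  ✓
  (0,3): δ = 45.71°  ✓
  (1,2): δ = 66.42°  ·
  (1,3): δ = 10.77°  ✓
  (2,3): δ = 124.35°  ·
antipodal pairs: 3

count = 3; pairs: (0,2), (0,3), (1,3)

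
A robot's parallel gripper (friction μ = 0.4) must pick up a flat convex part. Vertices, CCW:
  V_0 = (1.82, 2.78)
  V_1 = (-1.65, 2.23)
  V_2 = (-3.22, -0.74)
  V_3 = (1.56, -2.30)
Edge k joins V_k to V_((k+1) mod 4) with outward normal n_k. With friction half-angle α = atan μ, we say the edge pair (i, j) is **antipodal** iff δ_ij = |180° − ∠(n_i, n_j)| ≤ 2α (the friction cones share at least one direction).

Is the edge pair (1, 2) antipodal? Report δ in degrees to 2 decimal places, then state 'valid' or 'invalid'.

δ = 80.21°, invalid

α = atan 0.4 = 21.80°;  2α = 43.60°
edge 1: e_1 = (-1.57, -2.97);  n_1 = (-0.8841, +0.4673)
edge 2: e_2 = (+4.78, -1.56);  n_2 = (-0.3103, -0.9507)
∠(n_1, n_2) = 99.79°
δ = |180° − 99.79°| = 80.21°
80.21° > 2α = 43.60°  →  invalid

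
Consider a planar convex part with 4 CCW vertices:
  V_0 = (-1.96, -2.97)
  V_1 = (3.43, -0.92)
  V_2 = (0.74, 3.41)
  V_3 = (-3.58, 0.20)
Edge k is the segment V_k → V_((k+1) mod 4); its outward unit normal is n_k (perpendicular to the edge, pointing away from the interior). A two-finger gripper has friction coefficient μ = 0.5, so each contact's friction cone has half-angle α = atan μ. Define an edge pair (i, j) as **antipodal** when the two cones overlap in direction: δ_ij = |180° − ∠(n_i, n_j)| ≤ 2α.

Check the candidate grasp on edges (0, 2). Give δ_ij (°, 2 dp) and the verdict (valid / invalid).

δ = 15.79°, valid

α = atan 0.5 = 26.57°;  2α = 53.13°
edge 0: e_0 = (+5.39, +2.05);  n_0 = (+0.3555, -0.9347)
edge 2: e_2 = (-4.32, -3.21);  n_2 = (-0.5964, +0.8027)
∠(n_0, n_2) = 164.21°
δ = |180° − 164.21°| = 15.79°
15.79° ≤ 2α = 53.13°  →  valid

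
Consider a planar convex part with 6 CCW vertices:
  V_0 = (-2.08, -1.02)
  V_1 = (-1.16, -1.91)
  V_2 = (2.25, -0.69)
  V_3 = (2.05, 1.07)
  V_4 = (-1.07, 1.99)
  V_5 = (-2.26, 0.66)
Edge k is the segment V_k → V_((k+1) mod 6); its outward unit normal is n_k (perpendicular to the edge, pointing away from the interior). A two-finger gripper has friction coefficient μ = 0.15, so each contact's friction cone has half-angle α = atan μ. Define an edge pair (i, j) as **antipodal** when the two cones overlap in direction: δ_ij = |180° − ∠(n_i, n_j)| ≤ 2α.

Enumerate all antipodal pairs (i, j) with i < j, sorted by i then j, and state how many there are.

count = 1; pairs: (2,5)

α = atan 0.15 = 8.53°;  2α = 17.06°
n_0 = (-0.6953, -0.7187)
n_1 = (+0.3369, -0.9416)
n_2 = (+0.9936, +0.1129)
n_3 = (+0.2828, +0.9592)
n_4 = (-0.7452, +0.6668)
n_5 = (-0.9943, -0.1065)
  (0,1): δ = 116.26°  ·
  (0,2): δ = 39.47°  ·
  (0,3): δ = 27.62°  ·
  (0,4): δ = 92.23°  ·
  (0,5): δ = 140.17°  ·
  (1,2): δ = 103.20°  ·
  (1,3): δ = 36.12°  ·
  (1,4): δ = 28.49°  ·
  (1,5): δ = 76.43°  ·
  (2,3): δ = 112.91°  ·
  (2,4): δ = 48.30°  ·
  (2,5): δ = 0.37°  ✓
  (3,4): δ = 115.39°  ·
  (3,5): δ = 67.46°  ·
  (4,5): δ = 132.06°  ·
antipodal pairs: 1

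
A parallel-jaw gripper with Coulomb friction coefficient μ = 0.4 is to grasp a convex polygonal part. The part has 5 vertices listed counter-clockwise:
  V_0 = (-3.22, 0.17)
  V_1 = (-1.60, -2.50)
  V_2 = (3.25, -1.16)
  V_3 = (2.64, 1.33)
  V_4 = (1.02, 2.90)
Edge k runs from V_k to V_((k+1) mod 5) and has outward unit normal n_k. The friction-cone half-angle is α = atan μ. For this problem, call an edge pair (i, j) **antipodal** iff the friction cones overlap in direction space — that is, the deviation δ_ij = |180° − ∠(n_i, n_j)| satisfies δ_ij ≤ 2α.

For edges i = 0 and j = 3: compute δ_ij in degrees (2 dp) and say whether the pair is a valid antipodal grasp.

δ = 14.65°, valid

α = atan 0.4 = 21.80°;  2α = 43.60°
edge 0: e_0 = (+1.62, -2.67);  n_0 = (-0.8549, -0.5187)
edge 3: e_3 = (-1.62, +1.57);  n_3 = (+0.6959, +0.7181)
∠(n_0, n_3) = 165.35°
δ = |180° − 165.35°| = 14.65°
14.65° ≤ 2α = 43.60°  →  valid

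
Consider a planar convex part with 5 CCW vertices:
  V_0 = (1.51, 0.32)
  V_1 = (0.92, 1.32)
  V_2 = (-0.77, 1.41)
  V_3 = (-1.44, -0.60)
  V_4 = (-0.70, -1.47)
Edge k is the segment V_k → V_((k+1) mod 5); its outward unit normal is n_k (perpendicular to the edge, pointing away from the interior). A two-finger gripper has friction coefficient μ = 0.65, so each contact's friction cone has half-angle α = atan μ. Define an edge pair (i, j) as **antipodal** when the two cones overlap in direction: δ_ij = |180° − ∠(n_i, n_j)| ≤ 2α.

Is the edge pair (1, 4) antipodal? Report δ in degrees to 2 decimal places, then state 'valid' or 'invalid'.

α = atan 0.65 = 33.02°;  2α = 66.05°
edge 1: e_1 = (-1.69, +0.09);  n_1 = (+0.0532, +0.9986)
edge 4: e_4 = (+2.21, +1.79);  n_4 = (+0.6294, -0.7771)
∠(n_1, n_4) = 137.95°
δ = |180° − 137.95°| = 42.05°
42.05° ≤ 2α = 66.05°  →  valid

δ = 42.05°, valid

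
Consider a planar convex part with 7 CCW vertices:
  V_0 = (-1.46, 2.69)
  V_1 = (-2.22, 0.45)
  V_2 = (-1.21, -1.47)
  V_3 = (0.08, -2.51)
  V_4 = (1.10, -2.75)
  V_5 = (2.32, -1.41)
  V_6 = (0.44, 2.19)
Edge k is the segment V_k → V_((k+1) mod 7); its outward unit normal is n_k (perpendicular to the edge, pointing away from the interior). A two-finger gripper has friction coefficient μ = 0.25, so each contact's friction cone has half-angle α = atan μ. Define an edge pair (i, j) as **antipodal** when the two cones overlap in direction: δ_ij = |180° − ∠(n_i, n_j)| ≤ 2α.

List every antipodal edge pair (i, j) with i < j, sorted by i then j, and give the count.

count = 5; pairs: (0,4), (1,5), (2,5), (2,6), (3,6)

α = atan 0.25 = 14.04°;  2α = 28.07°
n_0 = (-0.9470, +0.3213)
n_1 = (-0.8850, -0.4656)
n_2 = (-0.6276, -0.7785)
n_3 = (-0.2290, -0.9734)
n_4 = (+0.7394, -0.6732)
n_5 = (+0.8864, +0.4629)
n_6 = (+0.2545, +0.9671)
  (0,1): δ = 133.51°  ·
  (0,2): δ = 110.13°  ·
  (0,3): δ = 84.50°  ·
  (0,4): δ = 23.57°  ✓
  (0,5): δ = 46.32°  ·
  (0,6): δ = 94.00°  ·
  (1,2): δ = 156.62°  ·
  (1,3): δ = 130.99°  ·
  (1,4): δ = 70.06°  ·
  (1,5): δ = 0.17°  ✓
  (1,6): δ = 47.51°  ·
  (2,3): δ = 154.36°  ·
  (2,4): δ = 93.44°  ·
  (2,5): δ = 23.55°  ✓
  (2,6): δ = 24.13°  ✓
  (3,4): δ = 119.08°  ·
  (3,5): δ = 49.18°  ·
  (3,6): δ = 1.50°  ✓
  (4,5): δ = 110.11°  ·
  (4,6): δ = 62.43°  ·
  (5,6): δ = 132.32°  ·
antipodal pairs: 5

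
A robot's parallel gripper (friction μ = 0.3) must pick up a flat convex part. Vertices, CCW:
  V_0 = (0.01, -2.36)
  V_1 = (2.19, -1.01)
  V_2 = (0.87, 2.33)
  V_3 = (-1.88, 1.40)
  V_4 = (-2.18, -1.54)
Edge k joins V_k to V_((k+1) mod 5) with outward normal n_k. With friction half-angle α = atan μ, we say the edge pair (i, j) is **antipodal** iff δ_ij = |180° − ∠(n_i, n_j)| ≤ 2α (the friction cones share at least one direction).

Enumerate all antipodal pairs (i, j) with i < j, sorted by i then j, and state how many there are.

count = 2; pairs: (0,2), (1,3)

α = atan 0.3 = 16.70°;  2α = 33.40°
n_0 = (+0.5265, -0.8502)
n_1 = (+0.9300, +0.3675)
n_2 = (-0.3204, +0.9473)
n_3 = (-0.9948, +0.1015)
n_4 = (-0.3507, -0.9365)
  (0,1): δ = 100.20°  ·
  (0,2): δ = 13.08°  ✓
  (0,3): δ = 52.41°  ·
  (0,4): δ = 127.70°  ·
  (1,2): δ = 92.88°  ·
  (1,3): δ = 27.39°  ✓
  (1,4): δ = 47.91°  ·
  (2,3): δ = 114.51°  ·
  (2,4): δ = 39.21°  ·
  (3,4): δ = 104.70°  ·
antipodal pairs: 2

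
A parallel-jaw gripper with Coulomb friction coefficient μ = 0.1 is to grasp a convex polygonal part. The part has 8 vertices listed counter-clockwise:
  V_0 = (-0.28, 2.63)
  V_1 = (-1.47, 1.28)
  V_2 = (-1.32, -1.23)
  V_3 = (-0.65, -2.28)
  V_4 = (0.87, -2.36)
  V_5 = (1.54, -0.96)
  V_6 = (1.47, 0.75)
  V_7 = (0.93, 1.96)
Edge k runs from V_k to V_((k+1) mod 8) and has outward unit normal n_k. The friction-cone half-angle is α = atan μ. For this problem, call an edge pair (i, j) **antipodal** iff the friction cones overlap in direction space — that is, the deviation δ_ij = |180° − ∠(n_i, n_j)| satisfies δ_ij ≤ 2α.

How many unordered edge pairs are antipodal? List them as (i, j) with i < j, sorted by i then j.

count = 2; pairs: (1,5), (2,6)

α = atan 0.1 = 5.71°;  2α = 11.42°
n_0 = (-0.7502, +0.6613)
n_1 = (-0.9982, -0.0597)
n_2 = (-0.8430, -0.5379)
n_3 = (-0.0526, -0.9986)
n_4 = (+0.9020, -0.4317)
n_5 = (+0.9992, +0.0409)
n_6 = (+0.9132, +0.4075)
n_7 = (+0.4844, +0.8748)
  (0,1): δ = 135.18°  ·
  (0,2): δ = 106.06°  ·
  (0,3): δ = 51.62°  ·
  (0,4): δ = 15.82°  ·
  (0,5): δ = 43.74°  ·
  (0,6): δ = 65.45°  ·
  (0,7): δ = 102.42°  ·
  (1,2): δ = 150.88°  ·
  (1,3): δ = 96.43°  ·
  (1,4): δ = 28.99°  ·
  (1,5): δ = 1.08°  ✓
  (1,6): δ = 20.63°  ·
  (1,7): δ = 57.61°  ·
  (2,3): δ = 125.55°  ·
  (2,4): δ = 58.12°  ·
  (2,5): δ = 30.20°  ·
  (2,6): δ = 8.49°  ✓
  (2,7): δ = 28.48°  ·
  (3,4): δ = 112.56°  ·
  (3,5): δ = 84.64°  ·
  (3,6): δ = 62.94°  ·
  (3,7): δ = 25.96°  ·
  (4,5): δ = 152.08°  ·
  (4,6): δ = 130.38°  ·
  (4,7): δ = 93.40°  ·
  (5,6): δ = 158.29°  ·
  (5,7): δ = 121.32°  ·
  (6,7): δ = 143.02°  ·
antipodal pairs: 2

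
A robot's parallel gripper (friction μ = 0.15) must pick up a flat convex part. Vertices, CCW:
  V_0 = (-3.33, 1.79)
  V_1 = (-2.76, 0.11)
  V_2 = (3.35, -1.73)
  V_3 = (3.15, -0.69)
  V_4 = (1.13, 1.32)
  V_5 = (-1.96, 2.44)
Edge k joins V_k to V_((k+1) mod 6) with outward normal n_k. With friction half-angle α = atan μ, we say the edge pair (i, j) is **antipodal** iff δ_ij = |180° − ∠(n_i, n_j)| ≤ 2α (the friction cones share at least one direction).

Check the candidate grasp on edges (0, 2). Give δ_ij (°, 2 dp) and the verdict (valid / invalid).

δ = 7.86°, valid

α = atan 0.15 = 8.53°;  2α = 17.06°
edge 0: e_0 = (+0.57, -1.68);  n_0 = (-0.9470, -0.3213)
edge 2: e_2 = (-0.20, +1.04);  n_2 = (+0.9820, +0.1888)
∠(n_0, n_2) = 172.14°
δ = |180° − 172.14°| = 7.86°
7.86° ≤ 2α = 17.06°  →  valid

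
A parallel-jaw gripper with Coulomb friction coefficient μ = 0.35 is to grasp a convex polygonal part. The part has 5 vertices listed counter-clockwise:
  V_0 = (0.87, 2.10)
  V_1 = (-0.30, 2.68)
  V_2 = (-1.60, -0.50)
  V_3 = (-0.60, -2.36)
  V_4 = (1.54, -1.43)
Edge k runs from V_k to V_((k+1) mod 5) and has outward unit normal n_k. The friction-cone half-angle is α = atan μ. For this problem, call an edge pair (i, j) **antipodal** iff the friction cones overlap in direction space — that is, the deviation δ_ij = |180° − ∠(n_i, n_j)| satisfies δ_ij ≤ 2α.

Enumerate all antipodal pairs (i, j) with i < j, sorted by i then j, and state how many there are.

α = atan 0.35 = 19.29°;  2α = 38.58°
n_0 = (+0.4441, +0.8960)
n_1 = (-0.9256, +0.3784)
n_2 = (-0.8808, -0.4735)
n_3 = (+0.3986, -0.9171)
n_4 = (+0.9825, +0.1865)
  (0,1): δ = 85.87°  ·
  (0,2): δ = 35.37°  ✓
  (0,3): δ = 49.86°  ·
  (0,4): δ = 127.12°  ·
  (1,2): δ = 129.50°  ·
  (1,3): δ = 44.28°  ·
  (1,4): δ = 32.98°  ✓
  (2,3): δ = 94.78°  ·
  (2,4): δ = 17.52°  ✓
  (3,4): δ = 102.74°  ·
antipodal pairs: 3

count = 3; pairs: (0,2), (1,4), (2,4)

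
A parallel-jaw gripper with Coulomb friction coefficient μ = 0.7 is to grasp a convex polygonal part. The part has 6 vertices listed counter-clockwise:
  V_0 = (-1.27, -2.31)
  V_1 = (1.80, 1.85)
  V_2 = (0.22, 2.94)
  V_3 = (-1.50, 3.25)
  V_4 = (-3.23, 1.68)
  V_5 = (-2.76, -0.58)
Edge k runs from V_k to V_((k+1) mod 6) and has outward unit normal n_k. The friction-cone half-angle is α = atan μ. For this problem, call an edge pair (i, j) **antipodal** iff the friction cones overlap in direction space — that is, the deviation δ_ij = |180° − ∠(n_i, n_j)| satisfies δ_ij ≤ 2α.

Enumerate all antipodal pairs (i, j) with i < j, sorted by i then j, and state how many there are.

α = atan 0.7 = 34.99°;  2α = 69.98°
n_0 = (+0.8046, -0.5938)
n_1 = (+0.5679, +0.8231)
n_2 = (+0.1774, +0.9841)
n_3 = (-0.6720, +0.7405)
n_4 = (-0.9791, -0.2036)
n_5 = (-0.7577, -0.6526)
  (0,1): δ = 88.17°  ·
  (0,2): δ = 63.79°  ✓
  (0,3): δ = 11.35°  ✓
  (0,4): δ = 48.17°  ✓
  (0,5): δ = 77.16°  ·
  (1,2): δ = 155.62°  ·
  (1,3): δ = 103.18°  ·
  (1,4): δ = 43.65°  ✓
  (1,5): δ = 14.66°  ✓
  (2,3): δ = 127.56°  ·
  (2,4): δ = 68.04°  ✓
  (2,5): δ = 39.05°  ✓
  (3,4): δ = 120.48°  ·
  (3,5): δ = 91.49°  ·
  (4,5): δ = 151.01°  ·
antipodal pairs: 7

count = 7; pairs: (0,2), (0,3), (0,4), (1,4), (1,5), (2,4), (2,5)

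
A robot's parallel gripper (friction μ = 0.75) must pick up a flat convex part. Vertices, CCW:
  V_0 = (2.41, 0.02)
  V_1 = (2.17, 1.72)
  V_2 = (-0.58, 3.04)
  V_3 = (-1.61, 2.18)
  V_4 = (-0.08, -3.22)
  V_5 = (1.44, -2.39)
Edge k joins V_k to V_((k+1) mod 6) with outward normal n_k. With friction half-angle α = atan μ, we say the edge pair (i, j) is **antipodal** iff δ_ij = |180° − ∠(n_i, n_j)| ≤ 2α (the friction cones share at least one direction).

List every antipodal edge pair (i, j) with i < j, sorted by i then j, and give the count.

α = atan 0.75 = 36.87°;  2α = 73.74°
n_0 = (+0.9902, +0.1398)
n_1 = (+0.4327, +0.9015)
n_2 = (-0.6409, +0.7676)
n_3 = (-0.9621, -0.2726)
n_4 = (+0.4793, -0.8777)
n_5 = (+0.9277, -0.3734)
  (0,1): δ = 123.68°  ·
  (0,2): δ = 58.18°  ✓
  (0,3): δ = 7.78°  ✓
  (0,4): δ = 110.60°  ·
  (0,5): δ = 150.04°  ·
  (1,2): δ = 114.50°  ·
  (1,3): δ = 48.54°  ✓
  (1,4): δ = 54.28°  ✓
  (1,5): δ = 93.72°  ·
  (2,3): δ = 114.04°  ·
  (2,4): δ = 11.22°  ✓
  (2,5): δ = 28.22°  ✓
  (3,4): δ = 77.18°  ·
  (3,5): δ = 37.74°  ✓
  (4,5): δ = 140.56°  ·
antipodal pairs: 7

count = 7; pairs: (0,2), (0,3), (1,3), (1,4), (2,4), (2,5), (3,5)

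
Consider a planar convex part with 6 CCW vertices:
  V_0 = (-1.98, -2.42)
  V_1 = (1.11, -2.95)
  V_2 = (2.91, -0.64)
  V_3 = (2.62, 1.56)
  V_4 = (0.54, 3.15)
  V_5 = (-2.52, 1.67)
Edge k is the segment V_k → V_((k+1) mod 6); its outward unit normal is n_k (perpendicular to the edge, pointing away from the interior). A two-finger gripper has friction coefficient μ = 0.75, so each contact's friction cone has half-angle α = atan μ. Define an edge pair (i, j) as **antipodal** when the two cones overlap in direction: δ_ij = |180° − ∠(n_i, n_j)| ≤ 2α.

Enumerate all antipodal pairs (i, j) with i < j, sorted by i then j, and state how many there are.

α = atan 0.75 = 36.87°;  2α = 73.74°
n_0 = (-0.1691, -0.9856)
n_1 = (+0.7888, -0.6146)
n_2 = (+0.9914, +0.1307)
n_3 = (+0.6073, +0.7945)
n_4 = (-0.4354, +0.9002)
n_5 = (-0.9914, -0.1309)
  (0,1): δ = 118.19°  ·
  (0,2): δ = 72.76°  ✓
  (0,3): δ = 27.66°  ✓
  (0,4): δ = 35.54°  ✓
  (0,5): δ = 107.25°  ·
  (1,2): δ = 134.56°  ·
  (1,3): δ = 89.47°  ·
  (1,4): δ = 26.26°  ✓
  (1,5): δ = 45.45°  ✓
  (2,3): δ = 134.90°  ·
  (2,4): δ = 71.70°  ✓
  (2,5): δ = 0.01°  ✓
  (3,4): δ = 116.79°  ·
  (3,5): δ = 45.08°  ✓
  (4,5): δ = 108.29°  ·
antipodal pairs: 8

count = 8; pairs: (0,2), (0,3), (0,4), (1,4), (1,5), (2,4), (2,5), (3,5)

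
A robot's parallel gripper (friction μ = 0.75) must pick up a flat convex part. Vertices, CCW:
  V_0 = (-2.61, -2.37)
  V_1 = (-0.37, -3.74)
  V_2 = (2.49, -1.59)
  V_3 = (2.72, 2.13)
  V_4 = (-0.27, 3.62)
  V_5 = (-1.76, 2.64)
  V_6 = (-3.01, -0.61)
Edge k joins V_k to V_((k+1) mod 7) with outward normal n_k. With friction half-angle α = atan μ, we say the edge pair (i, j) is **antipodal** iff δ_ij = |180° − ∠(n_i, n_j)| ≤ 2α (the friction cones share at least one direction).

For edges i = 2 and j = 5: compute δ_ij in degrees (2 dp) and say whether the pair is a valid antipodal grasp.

δ = 17.50°, valid

α = atan 0.75 = 36.87°;  2α = 73.74°
edge 2: e_2 = (+0.23, +3.72);  n_2 = (+0.9981, -0.0617)
edge 5: e_5 = (-1.25, -3.25);  n_5 = (-0.9333, +0.3590)
∠(n_2, n_5) = 162.50°
δ = |180° − 162.50°| = 17.50°
17.50° ≤ 2α = 73.74°  →  valid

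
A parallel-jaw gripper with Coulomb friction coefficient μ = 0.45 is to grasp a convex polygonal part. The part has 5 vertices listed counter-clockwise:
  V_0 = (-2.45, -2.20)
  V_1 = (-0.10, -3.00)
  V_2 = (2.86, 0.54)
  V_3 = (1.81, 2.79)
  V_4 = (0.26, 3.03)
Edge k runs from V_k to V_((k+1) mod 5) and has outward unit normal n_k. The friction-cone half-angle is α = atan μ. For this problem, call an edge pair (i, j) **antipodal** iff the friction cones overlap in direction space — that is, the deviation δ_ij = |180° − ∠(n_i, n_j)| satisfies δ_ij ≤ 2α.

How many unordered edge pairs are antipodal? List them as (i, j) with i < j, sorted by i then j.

α = atan 0.45 = 24.23°;  2α = 48.46°
n_0 = (-0.3223, -0.9466)
n_1 = (+0.7672, -0.6415)
n_2 = (+0.9062, +0.4229)
n_3 = (+0.1530, +0.9882)
n_4 = (-0.8879, +0.4601)
  (0,1): δ = 111.10°  ·
  (0,2): δ = 46.18°  ✓
  (0,3): δ = 10.00°  ✓
  (0,4): δ = 81.41°  ·
  (1,2): δ = 115.08°  ·
  (1,3): δ = 58.90°  ·
  (1,4): δ = 12.51°  ✓
  (2,3): δ = 123.82°  ·
  (2,4): δ = 52.41°  ·
  (3,4): δ = 108.59°  ·
antipodal pairs: 3

count = 3; pairs: (0,2), (0,3), (1,4)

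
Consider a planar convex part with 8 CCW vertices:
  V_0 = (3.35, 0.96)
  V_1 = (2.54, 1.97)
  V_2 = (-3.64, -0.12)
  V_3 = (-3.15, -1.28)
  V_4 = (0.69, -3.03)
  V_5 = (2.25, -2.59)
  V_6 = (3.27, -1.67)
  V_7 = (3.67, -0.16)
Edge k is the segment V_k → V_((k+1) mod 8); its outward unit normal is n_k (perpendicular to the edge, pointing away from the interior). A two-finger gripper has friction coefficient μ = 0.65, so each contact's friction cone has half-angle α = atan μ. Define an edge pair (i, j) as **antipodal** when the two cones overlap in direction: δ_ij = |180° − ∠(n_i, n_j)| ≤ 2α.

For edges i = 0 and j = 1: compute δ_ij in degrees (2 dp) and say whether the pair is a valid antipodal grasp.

δ = 110.04°, invalid

α = atan 0.65 = 33.02°;  2α = 66.05°
edge 0: e_0 = (-0.81, +1.01);  n_0 = (+0.7801, +0.6256)
edge 1: e_1 = (-6.18, -2.09);  n_1 = (-0.3204, +0.9473)
∠(n_0, n_1) = 69.96°
δ = |180° − 69.96°| = 110.04°
110.04° > 2α = 66.05°  →  invalid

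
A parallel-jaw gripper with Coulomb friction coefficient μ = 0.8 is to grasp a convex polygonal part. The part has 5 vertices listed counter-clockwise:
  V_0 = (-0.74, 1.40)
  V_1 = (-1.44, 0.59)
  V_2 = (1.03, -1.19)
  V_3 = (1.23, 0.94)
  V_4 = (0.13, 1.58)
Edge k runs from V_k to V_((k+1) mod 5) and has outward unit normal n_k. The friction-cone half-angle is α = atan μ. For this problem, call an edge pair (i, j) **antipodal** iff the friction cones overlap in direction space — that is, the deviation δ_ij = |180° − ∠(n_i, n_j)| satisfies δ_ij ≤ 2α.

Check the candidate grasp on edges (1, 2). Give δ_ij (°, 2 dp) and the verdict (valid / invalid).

α = atan 0.8 = 38.66°;  2α = 77.32°
edge 1: e_1 = (+2.47, -1.78);  n_1 = (-0.5847, -0.8113)
edge 2: e_2 = (+0.20, +2.13);  n_2 = (+0.9956, -0.0935)
∠(n_1, n_2) = 120.41°
δ = |180° − 120.41°| = 59.59°
59.59° ≤ 2α = 77.32°  →  valid

δ = 59.59°, valid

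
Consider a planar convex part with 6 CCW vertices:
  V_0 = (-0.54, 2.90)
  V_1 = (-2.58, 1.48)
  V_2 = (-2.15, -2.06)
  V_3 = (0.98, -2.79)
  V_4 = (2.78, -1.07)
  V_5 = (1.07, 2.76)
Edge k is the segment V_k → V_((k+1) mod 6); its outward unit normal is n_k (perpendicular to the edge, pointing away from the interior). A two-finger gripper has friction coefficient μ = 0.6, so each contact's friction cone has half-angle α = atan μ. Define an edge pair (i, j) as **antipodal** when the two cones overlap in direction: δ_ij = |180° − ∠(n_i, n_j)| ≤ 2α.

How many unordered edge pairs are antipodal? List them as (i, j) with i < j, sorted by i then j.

count = 7; pairs: (0,2), (0,3), (1,3), (1,4), (2,4), (2,5), (3,5)

α = atan 0.6 = 30.96°;  2α = 61.93°
n_0 = (-0.5713, +0.8207)
n_1 = (-0.9927, -0.1206)
n_2 = (-0.2271, -0.9739)
n_3 = (+0.6909, -0.7230)
n_4 = (+0.9131, +0.4077)
n_5 = (+0.0866, +0.9962)
  (0,1): δ = 117.92°  ·
  (0,2): δ = 47.97°  ✓
  (0,3): δ = 8.86°  ✓
  (0,4): δ = 79.22°  ·
  (0,5): δ = 140.19°  ·
  (1,2): δ = 110.05°  ·
  (1,3): δ = 53.23°  ✓
  (1,4): δ = 17.13°  ✓
  (1,5): δ = 78.10°  ·
  (2,3): δ = 123.17°  ·
  (2,4): δ = 52.81°  ✓
  (2,5): δ = 8.16°  ✓
  (3,4): δ = 109.64°  ·
  (3,5): δ = 48.67°  ✓
  (4,5): δ = 119.03°  ·
antipodal pairs: 7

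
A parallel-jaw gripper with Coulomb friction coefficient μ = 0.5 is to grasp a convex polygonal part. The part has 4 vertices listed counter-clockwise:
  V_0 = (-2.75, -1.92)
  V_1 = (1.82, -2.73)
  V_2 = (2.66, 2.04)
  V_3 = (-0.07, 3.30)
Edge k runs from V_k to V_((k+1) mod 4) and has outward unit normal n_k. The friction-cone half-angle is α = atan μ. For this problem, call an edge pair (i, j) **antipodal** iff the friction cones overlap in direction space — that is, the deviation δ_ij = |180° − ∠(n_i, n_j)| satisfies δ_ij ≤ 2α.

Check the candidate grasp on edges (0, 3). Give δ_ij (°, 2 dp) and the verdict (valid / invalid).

δ = 72.87°, invalid

α = atan 0.5 = 26.57°;  2α = 53.13°
edge 0: e_0 = (+4.57, -0.81);  n_0 = (-0.1745, -0.9847)
edge 3: e_3 = (-2.68, -5.22);  n_3 = (-0.8896, +0.4567)
∠(n_0, n_3) = 107.13°
δ = |180° − 107.13°| = 72.87°
72.87° > 2α = 53.13°  →  invalid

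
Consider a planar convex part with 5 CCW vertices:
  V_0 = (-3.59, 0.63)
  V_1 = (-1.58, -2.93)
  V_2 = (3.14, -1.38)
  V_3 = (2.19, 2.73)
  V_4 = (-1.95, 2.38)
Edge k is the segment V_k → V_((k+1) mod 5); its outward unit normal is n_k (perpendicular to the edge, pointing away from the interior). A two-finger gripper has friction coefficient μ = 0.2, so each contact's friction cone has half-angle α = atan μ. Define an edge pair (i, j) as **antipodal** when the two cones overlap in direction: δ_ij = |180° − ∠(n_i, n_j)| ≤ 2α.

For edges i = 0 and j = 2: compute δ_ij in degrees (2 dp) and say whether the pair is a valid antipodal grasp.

α = atan 0.2 = 11.31°;  2α = 22.62°
edge 0: e_0 = (+2.01, -3.56);  n_0 = (-0.8708, -0.4917)
edge 2: e_2 = (-0.95, +4.11);  n_2 = (+0.9743, +0.2252)
∠(n_0, n_2) = 163.57°
δ = |180° − 163.57°| = 16.43°
16.43° ≤ 2α = 22.62°  →  valid

δ = 16.43°, valid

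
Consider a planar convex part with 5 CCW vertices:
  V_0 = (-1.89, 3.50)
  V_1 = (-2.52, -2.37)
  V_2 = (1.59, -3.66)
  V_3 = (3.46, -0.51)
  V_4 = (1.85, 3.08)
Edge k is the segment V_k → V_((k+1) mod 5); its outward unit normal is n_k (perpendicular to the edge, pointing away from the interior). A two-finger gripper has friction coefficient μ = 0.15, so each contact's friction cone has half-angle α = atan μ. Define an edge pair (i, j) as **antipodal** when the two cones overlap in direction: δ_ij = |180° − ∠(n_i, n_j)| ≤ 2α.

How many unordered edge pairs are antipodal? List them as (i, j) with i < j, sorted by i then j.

count = 1; pairs: (1,4)

α = atan 0.15 = 8.53°;  2α = 17.06°
n_0 = (-0.9943, +0.1067)
n_1 = (-0.2995, -0.9541)
n_2 = (+0.8599, -0.5105)
n_3 = (+0.9124, +0.4092)
n_4 = (+0.1116, +0.9938)
  (0,1): δ = 101.30°  ·
  (0,2): δ = 24.57°  ·
  (0,3): δ = 30.28°  ·
  (0,4): δ = 89.72°  ·
  (1,2): δ = 103.27°  ·
  (1,3): δ = 48.42°  ·
  (1,4): δ = 11.02°  ✓
  (2,3): δ = 125.15°  ·
  (2,4): δ = 65.71°  ·
  (3,4): δ = 120.56°  ·
antipodal pairs: 1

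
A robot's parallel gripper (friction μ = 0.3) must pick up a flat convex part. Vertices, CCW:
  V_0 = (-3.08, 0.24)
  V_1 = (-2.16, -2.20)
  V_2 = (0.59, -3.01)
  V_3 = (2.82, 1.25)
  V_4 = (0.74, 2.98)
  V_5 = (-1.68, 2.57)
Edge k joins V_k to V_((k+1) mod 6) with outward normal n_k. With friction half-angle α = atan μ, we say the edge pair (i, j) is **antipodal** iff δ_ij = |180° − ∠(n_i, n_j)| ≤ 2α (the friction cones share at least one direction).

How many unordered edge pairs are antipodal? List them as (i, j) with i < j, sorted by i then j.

α = atan 0.3 = 16.70°;  2α = 33.40°
n_0 = (-0.9357, -0.3528)
n_1 = (-0.2825, -0.9593)
n_2 = (+0.8860, -0.4638)
n_3 = (+0.6395, +0.7688)
n_4 = (-0.1670, +0.9859)
n_5 = (-0.8572, +0.5150)
  (0,1): δ = 127.07°  ·
  (0,2): δ = 48.29°  ·
  (0,3): δ = 29.59°  ✓
  (0,4): δ = 78.96°  ·
  (0,5): δ = 128.34°  ·
  (1,2): δ = 101.22°  ·
  (1,3): δ = 23.34°  ✓
  (1,4): δ = 26.03°  ✓
  (1,5): δ = 75.41°  ·
  (2,3): δ = 102.12°  ·
  (2,4): δ = 52.75°  ·
  (2,5): δ = 3.37°  ✓
  (3,4): δ = 130.63°  ·
  (3,5): δ = 81.25°  ·
  (4,5): δ = 130.62°  ·
antipodal pairs: 4

count = 4; pairs: (0,3), (1,3), (1,4), (2,5)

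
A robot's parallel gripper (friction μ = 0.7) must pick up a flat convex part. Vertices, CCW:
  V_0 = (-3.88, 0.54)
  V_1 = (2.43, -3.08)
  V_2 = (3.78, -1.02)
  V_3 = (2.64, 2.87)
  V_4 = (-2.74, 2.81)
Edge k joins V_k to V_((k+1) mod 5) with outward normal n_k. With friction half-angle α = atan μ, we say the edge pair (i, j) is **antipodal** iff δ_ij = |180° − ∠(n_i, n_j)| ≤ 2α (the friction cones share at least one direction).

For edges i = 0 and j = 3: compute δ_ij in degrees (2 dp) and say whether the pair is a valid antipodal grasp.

δ = 30.48°, valid

α = atan 0.7 = 34.99°;  2α = 69.98°
edge 0: e_0 = (+6.31, -3.62);  n_0 = (-0.4976, -0.8674)
edge 3: e_3 = (-5.38, -0.06);  n_3 = (-0.0112, +0.9999)
∠(n_0, n_3) = 149.52°
δ = |180° − 149.52°| = 30.48°
30.48° ≤ 2α = 69.98°  →  valid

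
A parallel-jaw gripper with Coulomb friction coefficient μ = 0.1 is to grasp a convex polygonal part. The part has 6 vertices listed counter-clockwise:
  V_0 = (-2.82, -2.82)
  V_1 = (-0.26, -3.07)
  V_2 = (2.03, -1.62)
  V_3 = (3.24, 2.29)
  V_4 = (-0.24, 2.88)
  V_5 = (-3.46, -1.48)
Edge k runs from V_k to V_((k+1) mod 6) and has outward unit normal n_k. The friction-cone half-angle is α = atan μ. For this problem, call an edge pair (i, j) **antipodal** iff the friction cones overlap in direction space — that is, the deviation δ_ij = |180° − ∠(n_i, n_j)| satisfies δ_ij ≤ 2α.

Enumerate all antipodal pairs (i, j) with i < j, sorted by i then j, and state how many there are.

count = 1; pairs: (0,3)

α = atan 0.1 = 5.71°;  2α = 11.42°
n_0 = (-0.0972, -0.9953)
n_1 = (+0.5350, -0.8449)
n_2 = (+0.9553, -0.2956)
n_3 = (+0.1672, +0.9859)
n_4 = (-0.8044, +0.5941)
n_5 = (-0.9024, -0.4310)
  (0,1): δ = 142.08°  ·
  (0,2): δ = 101.62°  ·
  (0,3): δ = 4.04°  ✓
  (0,4): δ = 59.13°  ·
  (0,5): δ = 121.11°  ·
  (1,2): δ = 139.54°  ·
  (1,3): δ = 41.96°  ·
  (1,4): δ = 21.21°  ·
  (1,5): δ = 83.19°  ·
  (2,3): δ = 82.43°  ·
  (2,4): δ = 19.25°  ·
  (2,5): δ = 42.73°  ·
  (3,4): δ = 116.82°  ·
  (3,5): δ = 54.85°  ·
  (4,5): δ = 118.02°  ·
antipodal pairs: 1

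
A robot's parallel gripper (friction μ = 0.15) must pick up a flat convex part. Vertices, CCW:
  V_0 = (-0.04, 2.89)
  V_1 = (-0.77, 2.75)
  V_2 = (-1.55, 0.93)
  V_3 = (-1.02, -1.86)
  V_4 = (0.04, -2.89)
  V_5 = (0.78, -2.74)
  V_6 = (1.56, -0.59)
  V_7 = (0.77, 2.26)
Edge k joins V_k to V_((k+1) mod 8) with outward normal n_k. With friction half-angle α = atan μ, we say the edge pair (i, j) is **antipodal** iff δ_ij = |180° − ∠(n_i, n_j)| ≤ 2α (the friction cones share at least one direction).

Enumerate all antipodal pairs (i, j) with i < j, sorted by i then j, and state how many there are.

count = 4; pairs: (0,4), (1,5), (2,6), (3,7)

α = atan 0.15 = 8.53°;  2α = 17.06°
n_0 = (-0.1883, +0.9821)
n_1 = (-0.9191, +0.3939)
n_2 = (-0.9824, -0.1866)
n_3 = (-0.6969, -0.7172)
n_4 = (+0.1987, -0.9801)
n_5 = (+0.9400, -0.3410)
n_6 = (+0.9637, +0.2671)
n_7 = (+0.6139, +0.7894)
  (0,1): δ = 124.06°  ·
  (0,2): δ = 90.10°  ·
  (0,3): δ = 55.03°  ·
  (0,4): δ = 0.60°  ✓
  (0,5): δ = 59.20°  ·
  (0,6): δ = 94.64°  ·
  (0,7): δ = 131.27°  ·
  (1,2): δ = 146.05°  ·
  (1,3): δ = 110.98°  ·
  (1,4): δ = 55.34°  ·
  (1,5): δ = 3.26°  ✓
  (1,6): δ = 38.69°  ·
  (1,7): δ = 75.32°  ·
  (2,3): δ = 144.93°  ·
  (2,4): δ = 89.30°  ·
  (2,5): δ = 30.70°  ·
  (2,6): δ = 4.74°  ✓
  (2,7): δ = 41.37°  ·
  (3,4): δ = 124.36°  ·
  (3,5): δ = 65.76°  ·
  (3,6): δ = 30.33°  ·
  (3,7): δ = 6.30°  ✓
  (4,5): δ = 121.40°  ·
  (4,6): δ = 85.97°  ·
  (4,7): δ = 49.33°  ·
  (5,6): δ = 144.57°  ·
  (5,7): δ = 107.93°  ·
  (6,7): δ = 143.37°  ·
antipodal pairs: 4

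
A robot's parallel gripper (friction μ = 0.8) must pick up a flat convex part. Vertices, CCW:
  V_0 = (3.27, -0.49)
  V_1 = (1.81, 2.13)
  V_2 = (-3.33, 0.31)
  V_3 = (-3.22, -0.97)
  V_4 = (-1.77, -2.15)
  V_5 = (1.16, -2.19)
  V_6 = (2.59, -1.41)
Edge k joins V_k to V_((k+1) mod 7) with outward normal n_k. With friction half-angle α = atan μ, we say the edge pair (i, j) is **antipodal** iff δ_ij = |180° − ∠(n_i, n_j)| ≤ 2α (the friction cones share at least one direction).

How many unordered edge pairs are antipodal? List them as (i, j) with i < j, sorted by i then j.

count = 9; pairs: (0,2), (0,3), (0,4), (1,3), (1,4), (1,5), (1,6), (2,5), (2,6)

α = atan 0.8 = 38.66°;  2α = 77.32°
n_0 = (+0.8735, +0.4868)
n_1 = (-0.3338, +0.9427)
n_2 = (-0.9963, -0.0856)
n_3 = (-0.6312, -0.7756)
n_4 = (-0.0137, -0.9999)
n_5 = (+0.4789, -0.8779)
n_6 = (+0.8042, -0.5944)
  (0,1): δ = 99.63°  ·
  (0,2): δ = 24.22°  ✓
  (0,3): δ = 21.73°  ✓
  (0,4): δ = 60.09°  ✓
  (0,5): δ = 89.48°  ·
  (0,6): δ = 114.40°  ·
  (1,2): δ = 104.59°  ·
  (1,3): δ = 58.64°  ✓
  (1,4): δ = 20.28°  ✓
  (1,5): δ = 9.11°  ✓
  (1,6): δ = 34.03°  ✓
  (2,3): δ = 134.05°  ·
  (2,4): δ = 95.69°  ·
  (2,5): δ = 66.30°  ✓
  (2,6): δ = 41.38°  ✓
  (3,4): δ = 141.64°  ·
  (3,5): δ = 112.25°  ·
  (3,6): δ = 87.33°  ·
  (4,5): δ = 150.61°  ·
  (4,6): δ = 125.69°  ·
  (5,6): δ = 155.08°  ·
antipodal pairs: 9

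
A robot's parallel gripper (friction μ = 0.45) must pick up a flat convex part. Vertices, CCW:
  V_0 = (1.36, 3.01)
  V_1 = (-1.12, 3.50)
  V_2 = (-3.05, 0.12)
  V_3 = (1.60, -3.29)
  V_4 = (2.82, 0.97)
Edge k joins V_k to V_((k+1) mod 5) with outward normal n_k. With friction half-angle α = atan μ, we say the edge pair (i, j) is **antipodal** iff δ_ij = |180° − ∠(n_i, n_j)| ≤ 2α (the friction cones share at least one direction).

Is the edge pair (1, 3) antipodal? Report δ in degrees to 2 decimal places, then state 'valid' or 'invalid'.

δ = 13.75°, valid

α = atan 0.45 = 24.23°;  2α = 48.46°
edge 1: e_1 = (-1.93, -3.38);  n_1 = (-0.8684, +0.4959)
edge 3: e_3 = (+1.22, +4.26);  n_3 = (+0.9614, -0.2753)
∠(n_1, n_3) = 166.25°
δ = |180° − 166.25°| = 13.75°
13.75° ≤ 2α = 48.46°  →  valid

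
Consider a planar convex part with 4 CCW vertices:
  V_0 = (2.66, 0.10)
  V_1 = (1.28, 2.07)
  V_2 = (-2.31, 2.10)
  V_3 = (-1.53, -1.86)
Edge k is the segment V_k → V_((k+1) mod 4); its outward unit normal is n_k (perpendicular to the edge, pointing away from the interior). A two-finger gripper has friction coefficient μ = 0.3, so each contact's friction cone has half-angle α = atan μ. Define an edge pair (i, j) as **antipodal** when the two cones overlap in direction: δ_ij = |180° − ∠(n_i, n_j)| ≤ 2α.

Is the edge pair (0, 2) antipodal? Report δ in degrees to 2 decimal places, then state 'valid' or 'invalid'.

δ = 23.87°, valid

α = atan 0.3 = 16.70°;  2α = 33.40°
edge 0: e_0 = (-1.38, +1.97);  n_0 = (+0.8190, +0.5737)
edge 2: e_2 = (+0.78, -3.96);  n_2 = (-0.9811, -0.1933)
∠(n_0, n_2) = 156.13°
δ = |180° − 156.13°| = 23.87°
23.87° ≤ 2α = 33.40°  →  valid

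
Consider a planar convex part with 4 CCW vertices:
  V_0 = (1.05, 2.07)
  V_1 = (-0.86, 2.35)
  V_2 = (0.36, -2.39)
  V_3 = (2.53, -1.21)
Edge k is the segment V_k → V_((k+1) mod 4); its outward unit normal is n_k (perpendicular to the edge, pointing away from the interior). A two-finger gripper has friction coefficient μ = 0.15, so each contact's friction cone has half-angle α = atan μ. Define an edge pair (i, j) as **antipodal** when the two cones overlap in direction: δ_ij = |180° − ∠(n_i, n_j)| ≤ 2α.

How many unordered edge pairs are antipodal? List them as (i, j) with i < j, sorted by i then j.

α = atan 0.15 = 8.53°;  2α = 17.06°
n_0 = (+0.1450, +0.9894)
n_1 = (-0.9684, -0.2493)
n_2 = (+0.4777, -0.8785)
n_3 = (+0.9115, +0.4113)
  (0,1): δ = 67.23°  ·
  (0,2): δ = 36.88°  ·
  (0,3): δ = 122.63°  ·
  (1,2): δ = 75.90°  ·
  (1,3): δ = 9.85°  ✓
  (2,3): δ = 94.25°  ·
antipodal pairs: 1

count = 1; pairs: (1,3)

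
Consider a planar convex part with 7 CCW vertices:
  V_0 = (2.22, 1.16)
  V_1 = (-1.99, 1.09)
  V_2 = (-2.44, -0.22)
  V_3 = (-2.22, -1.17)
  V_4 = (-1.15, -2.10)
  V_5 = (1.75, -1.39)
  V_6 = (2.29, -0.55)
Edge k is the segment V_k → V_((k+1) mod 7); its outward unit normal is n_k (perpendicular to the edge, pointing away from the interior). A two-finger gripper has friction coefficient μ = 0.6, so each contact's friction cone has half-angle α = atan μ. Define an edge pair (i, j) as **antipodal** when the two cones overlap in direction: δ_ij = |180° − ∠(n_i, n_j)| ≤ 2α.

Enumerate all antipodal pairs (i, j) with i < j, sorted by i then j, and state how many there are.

α = atan 0.6 = 30.96°;  2α = 61.93°
n_0 = (-0.0166, +0.9999)
n_1 = (-0.9458, +0.3249)
n_2 = (-0.9742, -0.2256)
n_3 = (-0.6560, -0.7548)
n_4 = (+0.2378, -0.9713)
n_5 = (+0.8412, -0.5408)
n_6 = (+0.9992, +0.0409)
  (0,1): δ = 109.91°  ·
  (0,2): δ = 77.91°  ·
  (0,3): δ = 41.95°  ✓
  (0,4): δ = 12.80°  ✓
  (0,5): δ = 56.31°  ✓
  (0,6): δ = 91.39°  ·
  (1,2): δ = 148.00°  ·
  (1,3): δ = 112.04°  ·
  (1,4): δ = 57.28°  ✓
  (1,5): δ = 13.78°  ✓
  (1,6): δ = 21.30°  ✓
  (2,3): δ = 144.03°  ·
  (2,4): δ = 89.28°  ·
  (2,5): δ = 45.77°  ✓
  (2,6): δ = 10.69°  ✓
  (3,4): δ = 125.25°  ·
  (3,5): δ = 81.74°  ·
  (3,6): δ = 46.66°  ✓
  (4,5): δ = 136.49°  ·
  (4,6): δ = 101.41°  ·
  (5,6): δ = 144.92°  ·
antipodal pairs: 9

count = 9; pairs: (0,3), (0,4), (0,5), (1,4), (1,5), (1,6), (2,5), (2,6), (3,6)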